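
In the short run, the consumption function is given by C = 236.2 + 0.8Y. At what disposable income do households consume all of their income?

Y = 1181

At break-even, C = Y: 236.2 + 0.8Y = Y
0.2Y = 236.2, so Y = 236.2/0.2 = 1181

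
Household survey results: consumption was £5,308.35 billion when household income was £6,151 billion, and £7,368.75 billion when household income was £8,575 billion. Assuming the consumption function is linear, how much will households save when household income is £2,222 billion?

MPC = (7368.75 − 5308.35)/(8575 − 6151) = 2060.4/2424 = 0.85
a = 5308.35 − 0.85(6151) = 5308.35 − 5228.35 = 80
C = 80 + 0.85(2222) = 1968.7
S = 2222 − 1968.7 = 253.3

S = 253.3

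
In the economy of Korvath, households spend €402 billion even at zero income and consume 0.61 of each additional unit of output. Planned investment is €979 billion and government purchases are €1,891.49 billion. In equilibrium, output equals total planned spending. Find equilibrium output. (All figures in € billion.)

Y = C + I + G = 402 + 0.61Y + 979 + 1891.49
Y − 0.61Y = 3272.49
0.39Y = 3272.49, so Y = 3272.49/0.39 = 8391

Y = 8391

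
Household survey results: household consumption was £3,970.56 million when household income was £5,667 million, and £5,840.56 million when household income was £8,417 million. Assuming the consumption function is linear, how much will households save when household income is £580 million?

S = 68.6

MPC = (5840.56 − 3970.56)/(8417 − 5667) = 1870/2750 = 0.68
a = 3970.56 − 0.68(5667) = 3970.56 − 3853.56 = 117
C = 117 + 0.68(580) = 511.4
S = 580 − 511.4 = 68.6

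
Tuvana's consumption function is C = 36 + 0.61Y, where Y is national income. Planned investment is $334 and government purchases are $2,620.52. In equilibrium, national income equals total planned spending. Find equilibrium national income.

Y = C + I + G = 36 + 0.61Y + 334 + 2620.52
Y − 0.61Y = 2990.52
0.39Y = 2990.52, so Y = 2990.52/0.39 = 7668

Y = 7668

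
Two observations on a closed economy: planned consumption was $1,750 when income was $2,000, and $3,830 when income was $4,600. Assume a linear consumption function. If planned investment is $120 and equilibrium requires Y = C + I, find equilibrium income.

MPC = (3830 − 1750)/(4600 − 2000) = 2080/2600 = 0.8
a = 1750 − 0.8(2000) = 150
Equilibrium: Y = 150 + 0.8Y + 120
0.2Y = 270, so Y = 270/0.2 = 1350

Y = 1350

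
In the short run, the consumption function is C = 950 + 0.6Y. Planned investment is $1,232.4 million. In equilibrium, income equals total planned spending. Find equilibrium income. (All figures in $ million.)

Y = C + I = 950 + 0.6Y + 1232.4
Y − 0.6Y = 2182.4
0.4Y = 2182.4, so Y = 2182.4/0.4 = 5456

Y = 5456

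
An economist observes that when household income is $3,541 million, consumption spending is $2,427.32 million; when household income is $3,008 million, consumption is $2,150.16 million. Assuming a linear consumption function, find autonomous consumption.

MPC = ΔC/ΔY = (2427.32 − 2150.16)/(3541 − 3008) = 277.16/533 = 0.52
a = C − MPC·Y = 2150.16 − 0.52(3008) = 2150.16 − 1564.16 = 586

a = 586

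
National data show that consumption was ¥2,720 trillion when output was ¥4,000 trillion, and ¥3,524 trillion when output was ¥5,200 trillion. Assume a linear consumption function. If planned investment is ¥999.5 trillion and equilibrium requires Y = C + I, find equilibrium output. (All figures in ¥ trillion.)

Y = 3150

MPC = (3524 − 2720)/(5200 − 4000) = 804/1200 = 0.67
a = 2720 − 0.67(4000) = 40
Equilibrium: Y = 40 + 0.67Y + 999.5
0.33Y = 1039.5, so Y = 1039.5/0.33 = 3150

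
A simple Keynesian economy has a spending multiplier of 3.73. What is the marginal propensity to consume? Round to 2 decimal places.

MPC = 0.73

k = 1/(1 − MPC), so 1 − MPC = 1/k = 1/3.73 = 0.2681
MPC = 1 − 0.2681 = 0.73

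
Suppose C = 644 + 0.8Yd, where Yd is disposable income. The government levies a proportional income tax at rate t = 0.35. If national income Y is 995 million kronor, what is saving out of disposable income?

Yd = (1 − 0.35)(995) = 0.65(995) = 646.75
C = 644 + 0.8(646.75) = 644 + 517.4 = 1161.4
S = Yd − C = 646.75 − 1161.4 = -514.65

S = -514.65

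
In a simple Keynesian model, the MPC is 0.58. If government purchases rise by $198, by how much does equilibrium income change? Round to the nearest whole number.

ΔY ≈ 471

The multiplier is 1/(1 − MPC) = 1/0.42.
ΔY = 198/0.42 = 471.43 ≈ 471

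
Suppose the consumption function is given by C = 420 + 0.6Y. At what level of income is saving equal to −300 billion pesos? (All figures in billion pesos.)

S = Y − C = -420 + 0.4Y
-420 + 0.4Y = -300, so 0.4Y = 120 and Y = 300

Y = 300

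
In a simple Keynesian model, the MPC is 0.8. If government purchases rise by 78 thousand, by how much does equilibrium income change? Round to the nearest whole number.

ΔY ≈ 390

The multiplier is 1/(1 − MPC) = 1/0.2.
ΔY = 78/0.2 = 390.00 ≈ 390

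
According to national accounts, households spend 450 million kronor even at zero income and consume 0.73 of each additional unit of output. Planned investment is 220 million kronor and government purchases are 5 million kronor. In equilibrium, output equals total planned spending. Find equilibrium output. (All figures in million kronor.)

Y = C + I + G = 450 + 0.73Y + 220 + 5
Y − 0.73Y = 675
0.27Y = 675, so Y = 675/0.27 = 2500

Y = 2500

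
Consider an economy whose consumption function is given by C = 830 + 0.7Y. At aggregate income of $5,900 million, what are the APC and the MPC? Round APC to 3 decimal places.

MPC = 0.7 (the slope of the consumption function)
C = 830 + 0.7(5900) = 4960, so APC = 4960/5900 = 0.841

APC = 0.841; MPC = 0.7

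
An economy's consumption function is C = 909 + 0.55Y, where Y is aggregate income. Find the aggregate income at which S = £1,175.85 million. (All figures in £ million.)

Y = 4633

S = Y − C = -909 + 0.45Y
-909 + 0.45Y = 1175.85, so 0.45Y = 2084.85 and Y = 4633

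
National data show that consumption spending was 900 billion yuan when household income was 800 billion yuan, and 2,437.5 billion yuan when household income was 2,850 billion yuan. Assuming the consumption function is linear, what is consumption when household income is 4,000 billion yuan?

C = 3300

MPC = (2437.5 − 900)/(2850 − 800) = 1537.5/2050 = 0.75
a = 900 − 0.75(800) = 900 − 600 = 300
C = 300 + 0.75(4000) = 300 + 3000 = 3300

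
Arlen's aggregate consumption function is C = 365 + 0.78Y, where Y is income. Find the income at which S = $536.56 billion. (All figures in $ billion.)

Y = 4098

S = Y − C = -365 + 0.22Y
-365 + 0.22Y = 536.56, so 0.22Y = 901.56 and Y = 4098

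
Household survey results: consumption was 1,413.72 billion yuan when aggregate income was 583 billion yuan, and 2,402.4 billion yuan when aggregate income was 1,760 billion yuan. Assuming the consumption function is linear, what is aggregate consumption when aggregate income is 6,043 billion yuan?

C = 6000.12

MPC = (2402.4 − 1413.72)/(1760 − 583) = 988.68/1177 = 0.84
a = 1413.72 − 0.84(583) = 1413.72 − 489.72 = 924
C = 924 + 0.84(6043) = 924 + 5076.12 = 6000.12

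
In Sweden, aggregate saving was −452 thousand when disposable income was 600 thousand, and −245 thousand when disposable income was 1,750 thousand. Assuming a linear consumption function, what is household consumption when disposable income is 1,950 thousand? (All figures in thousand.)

MPS = ΔS/ΔY = (-245 − (-452))/(1750 − 600) = 207/1150 = 0.18
MPC = 1 − MPS = 0.82
Autonomous saving = -452 − 0.18(600) = -560, so a = 560
C = 560 + 0.82(1950) = 560 + 1599 = 2159

C = 2159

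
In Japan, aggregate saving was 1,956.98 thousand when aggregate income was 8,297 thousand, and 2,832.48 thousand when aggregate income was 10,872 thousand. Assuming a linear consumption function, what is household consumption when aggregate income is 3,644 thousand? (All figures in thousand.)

MPS = ΔS/ΔY = (2832.48 − 1956.98)/(10872 − 8297) = 875.5/2575 = 0.34
MPC = 1 − MPS = 0.66
Autonomous saving = 1956.98 − 0.34(8297) = -864, so a = 864
C = 864 + 0.66(3644) = 864 + 2405.04 = 3269.04

C = 3269.04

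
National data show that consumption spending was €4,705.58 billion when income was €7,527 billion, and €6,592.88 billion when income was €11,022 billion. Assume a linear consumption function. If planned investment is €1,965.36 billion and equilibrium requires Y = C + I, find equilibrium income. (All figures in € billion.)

MPC = (6592.88 − 4705.58)/(11022 − 7527) = 1887.3/3495 = 0.54
a = 4705.58 − 0.54(7527) = 641
Equilibrium: Y = 641 + 0.54Y + 1965.36
0.46Y = 2606.36, so Y = 2606.36/0.46 = 5666

Y = 5666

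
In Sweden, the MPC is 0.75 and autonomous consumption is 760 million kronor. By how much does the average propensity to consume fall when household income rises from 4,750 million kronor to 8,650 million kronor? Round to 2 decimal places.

At Y = 4750: C = 760 + 0.75(4750) = 4322.5, APC = 4322.5/4750 = 0.910
At Y = 8650: C = 7247.5, APC = 7247.5/8650 = 0.838
Fall in APC = 0.910 − 0.838 = 0.072 ≈ 0.07

ΔAPC = 0.07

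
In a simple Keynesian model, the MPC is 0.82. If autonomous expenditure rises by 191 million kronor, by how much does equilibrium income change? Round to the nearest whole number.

The multiplier is 1/(1 − MPC) = 1/0.18.
ΔY = 191/0.18 = 1061.11 ≈ 1061

ΔY ≈ 1061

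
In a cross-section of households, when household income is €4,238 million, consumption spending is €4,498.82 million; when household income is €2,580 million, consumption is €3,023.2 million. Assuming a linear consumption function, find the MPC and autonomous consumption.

MPC = ΔC/ΔY = (4498.82 − 3023.2)/(4238 − 2580) = 1475.62/1658 = 0.89
a = C − MPC·Y = 3023.2 − 0.89(2580) = 3023.2 − 2296.2 = 727

MPC = 0.89; a = 727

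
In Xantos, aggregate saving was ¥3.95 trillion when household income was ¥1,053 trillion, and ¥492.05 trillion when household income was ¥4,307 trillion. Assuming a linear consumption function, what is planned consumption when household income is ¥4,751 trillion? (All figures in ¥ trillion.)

MPS = ΔS/ΔY = (492.05 − 3.95)/(4307 − 1053) = 488.1/3254 = 0.15
MPC = 1 − MPS = 0.85
Autonomous saving = 3.95 − 0.15(1053) = -154, so a = 154
C = 154 + 0.85(4751) = 154 + 4038.35 = 4192.35

C = 4192.35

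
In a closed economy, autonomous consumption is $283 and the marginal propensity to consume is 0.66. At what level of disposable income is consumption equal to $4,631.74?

Y = 6589

283 + 0.66Y = 4631.74
0.66Y = 4348.74, so Y = 4348.74/0.66 = 6589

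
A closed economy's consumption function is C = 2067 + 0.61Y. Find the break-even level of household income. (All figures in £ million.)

At break-even, C = Y: 2067 + 0.61Y = Y
0.39Y = 2067, so Y = 2067/0.39 = 5300

Y = 5300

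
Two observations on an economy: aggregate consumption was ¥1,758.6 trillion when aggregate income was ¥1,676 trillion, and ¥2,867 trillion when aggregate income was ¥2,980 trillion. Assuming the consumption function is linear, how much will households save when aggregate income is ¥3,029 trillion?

S = 120.35

MPC = (2867 − 1758.6)/(2980 − 1676) = 1108.4/1304 = 0.85
a = 1758.6 − 0.85(1676) = 1758.6 − 1424.6 = 334
C = 334 + 0.85(3029) = 2908.65
S = 3029 − 2908.65 = 120.35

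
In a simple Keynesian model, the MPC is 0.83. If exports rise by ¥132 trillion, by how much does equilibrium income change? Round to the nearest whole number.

ΔY ≈ 776

The multiplier is 1/(1 − MPC) = 1/0.17.
ΔY = 132/0.17 = 776.47 ≈ 776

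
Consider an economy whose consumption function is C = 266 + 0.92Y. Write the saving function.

S = -266 + 0.08Y

S = Y − C = Y − (266 + 0.92Y) = -266 + (1 − 0.92)Y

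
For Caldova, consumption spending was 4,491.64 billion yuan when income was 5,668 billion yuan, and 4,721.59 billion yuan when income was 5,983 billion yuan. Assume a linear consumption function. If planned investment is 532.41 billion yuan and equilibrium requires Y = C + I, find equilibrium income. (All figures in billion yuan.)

MPC = (4721.59 − 4491.64)/(5983 − 5668) = 229.95/315 = 0.73
a = 4491.64 − 0.73(5668) = 354
Equilibrium: Y = 354 + 0.73Y + 532.41
0.27Y = 886.41, so Y = 886.41/0.27 = 3283

Y = 3283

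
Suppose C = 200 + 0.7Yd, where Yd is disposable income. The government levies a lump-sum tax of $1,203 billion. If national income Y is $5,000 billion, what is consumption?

C = 2857.9

Yd = Y − T = 5000 − 1203 = 3797
C = 200 + 0.7(3797) = 200 + 2657.9 = 2857.9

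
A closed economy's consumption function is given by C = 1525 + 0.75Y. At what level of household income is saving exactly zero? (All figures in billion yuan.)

Y = 6100

At break-even, C = Y: 1525 + 0.75Y = Y
0.25Y = 1525, so Y = 1525/0.25 = 6100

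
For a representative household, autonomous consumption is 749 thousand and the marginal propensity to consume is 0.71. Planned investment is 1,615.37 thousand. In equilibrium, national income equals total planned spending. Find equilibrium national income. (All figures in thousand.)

Y = C + I = 749 + 0.71Y + 1615.37
Y − 0.71Y = 2364.37
0.29Y = 2364.37, so Y = 2364.37/0.29 = 8153

Y = 8153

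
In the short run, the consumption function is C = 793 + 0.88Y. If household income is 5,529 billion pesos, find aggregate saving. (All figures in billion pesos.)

C = 793 + 0.88(5529) = 793 + 4865.52 = 5658.52
S = Y − C = 5529 − 5658.52 = -129.52

S = -129.52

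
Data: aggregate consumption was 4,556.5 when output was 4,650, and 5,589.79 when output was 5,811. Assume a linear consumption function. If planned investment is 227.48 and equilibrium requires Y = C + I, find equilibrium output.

Y = 5868

MPC = (5589.79 − 4556.5)/(5811 − 4650) = 1033.29/1161 = 0.89
a = 4556.5 − 0.89(4650) = 418
Equilibrium: Y = 418 + 0.89Y + 227.48
0.11Y = 645.48, so Y = 645.48/0.11 = 5868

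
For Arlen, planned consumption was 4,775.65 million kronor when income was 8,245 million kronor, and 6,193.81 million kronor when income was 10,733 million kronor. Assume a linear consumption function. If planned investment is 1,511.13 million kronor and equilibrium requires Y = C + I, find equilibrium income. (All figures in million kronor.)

Y = 3691

MPC = (6193.81 − 4775.65)/(10733 − 8245) = 1418.16/2488 = 0.57
a = 4775.65 − 0.57(8245) = 76
Equilibrium: Y = 76 + 0.57Y + 1511.13
0.43Y = 1587.13, so Y = 1587.13/0.43 = 3691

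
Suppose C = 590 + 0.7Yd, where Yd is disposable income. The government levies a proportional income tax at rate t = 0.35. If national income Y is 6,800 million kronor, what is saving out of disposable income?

S = 736

Yd = (1 − 0.35)(6800) = 0.65(6800) = 4420
C = 590 + 0.7(4420) = 590 + 3094 = 3684
S = Yd − C = 4420 − 3684 = 736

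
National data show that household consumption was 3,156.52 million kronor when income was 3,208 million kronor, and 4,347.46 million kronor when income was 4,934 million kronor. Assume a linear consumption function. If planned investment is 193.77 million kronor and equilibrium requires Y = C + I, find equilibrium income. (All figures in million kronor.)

MPC = (4347.46 − 3156.52)/(4934 − 3208) = 1190.94/1726 = 0.69
a = 3156.52 − 0.69(3208) = 943
Equilibrium: Y = 943 + 0.69Y + 193.77
0.31Y = 1136.77, so Y = 1136.77/0.31 = 3667

Y = 3667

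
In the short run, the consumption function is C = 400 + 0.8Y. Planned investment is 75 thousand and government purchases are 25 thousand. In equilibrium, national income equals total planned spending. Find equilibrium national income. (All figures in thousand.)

Y = C + I + G = 400 + 0.8Y + 75 + 25
Y − 0.8Y = 500
0.2Y = 500, so Y = 500/0.2 = 2500

Y = 2500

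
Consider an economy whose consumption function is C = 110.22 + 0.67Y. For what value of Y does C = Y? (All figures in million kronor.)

Y = 334

At break-even, C = Y: 110.22 + 0.67Y = Y
0.33Y = 110.22, so Y = 110.22/0.33 = 334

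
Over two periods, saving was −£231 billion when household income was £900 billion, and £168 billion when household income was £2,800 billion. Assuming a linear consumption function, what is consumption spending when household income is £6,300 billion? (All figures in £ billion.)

C = 5397

MPS = ΔS/ΔY = (168 − (-231))/(2800 − 900) = 399/1900 = 0.21
MPC = 1 − MPS = 0.79
Autonomous saving = -231 − 0.21(900) = -420, so a = 420
C = 420 + 0.79(6300) = 420 + 4977 = 5397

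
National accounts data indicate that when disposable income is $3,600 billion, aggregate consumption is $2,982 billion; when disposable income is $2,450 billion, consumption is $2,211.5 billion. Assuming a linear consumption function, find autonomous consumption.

MPC = ΔC/ΔY = (2982 − 2211.5)/(3600 − 2450) = 770.5/1150 = 0.67
a = C − MPC·Y = 2211.5 − 0.67(2450) = 2211.5 − 1641.5 = 570

a = 570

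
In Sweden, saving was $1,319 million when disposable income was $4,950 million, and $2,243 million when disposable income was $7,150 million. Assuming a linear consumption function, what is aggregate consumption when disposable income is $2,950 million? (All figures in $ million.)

MPS = ΔS/ΔY = (2243 − 1319)/(7150 − 4950) = 924/2200 = 0.42
MPC = 1 − MPS = 0.58
Autonomous saving = 1319 − 0.42(4950) = -760, so a = 760
C = 760 + 0.58(2950) = 760 + 1711 = 2471

C = 2471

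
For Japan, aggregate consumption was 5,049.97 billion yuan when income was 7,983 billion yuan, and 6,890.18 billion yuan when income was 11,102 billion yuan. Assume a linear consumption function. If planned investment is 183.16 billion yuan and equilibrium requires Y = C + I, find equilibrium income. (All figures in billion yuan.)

MPC = (6890.18 − 5049.97)/(11102 − 7983) = 1840.21/3119 = 0.59
a = 5049.97 − 0.59(7983) = 340
Equilibrium: Y = 340 + 0.59Y + 183.16
0.41Y = 523.16, so Y = 523.16/0.41 = 1276

Y = 1276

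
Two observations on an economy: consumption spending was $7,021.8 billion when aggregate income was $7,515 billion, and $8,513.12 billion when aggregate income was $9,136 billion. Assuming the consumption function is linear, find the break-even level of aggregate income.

MPC = (8513.12 − 7021.8)/(9136 − 7515) = 1491.32/1621 = 0.92
a = 7021.8 − 0.92(7515) = 7021.8 − 6913.8 = 108
Break-even: Y = a/(1−MPC) = 108/0.08 = 1350

Y = 1350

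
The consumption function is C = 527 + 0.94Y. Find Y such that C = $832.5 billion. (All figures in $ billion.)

Y = 325

527 + 0.94Y = 832.5
0.94Y = 305.5, so Y = 305.5/0.94 = 325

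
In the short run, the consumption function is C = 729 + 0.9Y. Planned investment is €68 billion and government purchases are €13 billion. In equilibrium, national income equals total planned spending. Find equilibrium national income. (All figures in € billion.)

Y = C + I + G = 729 + 0.9Y + 68 + 13
Y − 0.9Y = 810
0.1Y = 810, so Y = 810/0.1 = 8100

Y = 8100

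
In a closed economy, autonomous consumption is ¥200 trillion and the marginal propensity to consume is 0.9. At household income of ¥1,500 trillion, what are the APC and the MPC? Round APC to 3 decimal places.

APC = 1.033; MPC = 0.9

MPC = 0.9 (the slope of the consumption function)
C = 200 + 0.9(1500) = 1550, so APC = 1550/1500 = 1.033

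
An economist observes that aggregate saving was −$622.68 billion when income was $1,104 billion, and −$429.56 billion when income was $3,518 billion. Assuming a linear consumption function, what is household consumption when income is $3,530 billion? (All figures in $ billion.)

MPS = ΔS/ΔY = (-429.56 − (-622.68))/(3518 − 1104) = 193.12/2414 = 0.08
MPC = 1 − MPS = 0.92
Autonomous saving = -622.68 − 0.08(1104) = -711, so a = 711
C = 711 + 0.92(3530) = 711 + 3247.6 = 3958.6

C = 3958.6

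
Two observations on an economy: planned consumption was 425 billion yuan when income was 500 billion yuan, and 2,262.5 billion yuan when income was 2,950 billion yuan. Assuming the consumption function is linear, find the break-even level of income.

Y = 200

MPC = (2262.5 − 425)/(2950 − 500) = 1837.5/2450 = 0.75
a = 425 − 0.75(500) = 425 − 375 = 50
Break-even: Y = a/(1−MPC) = 50/0.25 = 200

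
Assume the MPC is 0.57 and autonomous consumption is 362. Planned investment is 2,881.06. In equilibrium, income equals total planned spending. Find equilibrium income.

Y = 7542

Y = C + I = 362 + 0.57Y + 2881.06
Y − 0.57Y = 3243.06
0.43Y = 3243.06, so Y = 3243.06/0.43 = 7542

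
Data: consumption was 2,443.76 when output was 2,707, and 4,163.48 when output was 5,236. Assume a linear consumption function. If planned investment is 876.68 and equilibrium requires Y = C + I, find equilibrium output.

MPC = (4163.48 − 2443.76)/(5236 − 2707) = 1719.72/2529 = 0.68
a = 2443.76 − 0.68(2707) = 603
Equilibrium: Y = 603 + 0.68Y + 876.68
0.32Y = 1479.68, so Y = 1479.68/0.32 = 4624

Y = 4624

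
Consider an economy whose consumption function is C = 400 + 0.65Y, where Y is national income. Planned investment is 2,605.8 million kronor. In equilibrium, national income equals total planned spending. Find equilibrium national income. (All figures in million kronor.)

Y = C + I = 400 + 0.65Y + 2605.8
Y − 0.65Y = 3005.8
0.35Y = 3005.8, so Y = 3005.8/0.35 = 8588

Y = 8588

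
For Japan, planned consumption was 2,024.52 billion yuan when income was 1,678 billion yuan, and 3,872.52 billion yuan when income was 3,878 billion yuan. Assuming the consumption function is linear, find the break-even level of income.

Y = 3843.75

MPC = (3872.52 − 2024.52)/(3878 − 1678) = 1848/2200 = 0.84
a = 2024.52 − 0.84(1678) = 2024.52 − 1409.52 = 615
Break-even: Y = a/(1−MPC) = 615/0.16 = 3843.75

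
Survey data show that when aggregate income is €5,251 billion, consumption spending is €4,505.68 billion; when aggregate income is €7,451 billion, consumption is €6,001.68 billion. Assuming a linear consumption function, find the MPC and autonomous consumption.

MPC = ΔC/ΔY = (6001.68 − 4505.68)/(7451 − 5251) = 1496/2200 = 0.68
a = C − MPC·Y = 4505.68 − 0.68(5251) = 4505.68 − 3570.68 = 935

MPC = 0.68; a = 935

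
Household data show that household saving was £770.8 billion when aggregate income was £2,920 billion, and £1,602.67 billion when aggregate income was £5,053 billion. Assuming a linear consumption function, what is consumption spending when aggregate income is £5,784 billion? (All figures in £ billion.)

C = 3896.24

MPS = ΔS/ΔY = (1602.67 − 770.8)/(5053 − 2920) = 831.87/2133 = 0.39
MPC = 1 − MPS = 0.61
Autonomous saving = 770.8 − 0.39(2920) = -368, so a = 368
C = 368 + 0.61(5784) = 368 + 3528.24 = 3896.24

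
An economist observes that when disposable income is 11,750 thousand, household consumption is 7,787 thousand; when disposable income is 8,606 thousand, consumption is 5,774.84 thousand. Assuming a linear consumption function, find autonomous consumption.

a = 267

MPC = ΔC/ΔY = (7787 − 5774.84)/(11750 − 8606) = 2012.16/3144 = 0.64
a = C − MPC·Y = 5774.84 − 0.64(8606) = 5774.84 − 5507.84 = 267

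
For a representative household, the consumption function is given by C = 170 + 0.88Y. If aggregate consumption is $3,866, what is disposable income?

170 + 0.88Y = 3866
0.88Y = 3696, so Y = 3696/0.88 = 4200

Y = 4200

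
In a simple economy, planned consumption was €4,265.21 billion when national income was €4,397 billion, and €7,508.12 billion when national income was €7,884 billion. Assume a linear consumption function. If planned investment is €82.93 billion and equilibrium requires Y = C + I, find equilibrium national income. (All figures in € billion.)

Y = 3699

MPC = (7508.12 − 4265.21)/(7884 − 4397) = 3242.91/3487 = 0.93
a = 4265.21 − 0.93(4397) = 176
Equilibrium: Y = 176 + 0.93Y + 82.93
0.07Y = 258.93, so Y = 258.93/0.07 = 3699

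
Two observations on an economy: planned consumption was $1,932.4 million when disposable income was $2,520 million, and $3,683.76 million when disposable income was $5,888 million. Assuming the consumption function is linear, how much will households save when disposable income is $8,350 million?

S = 3386

MPC = (3683.76 − 1932.4)/(5888 − 2520) = 1751.36/3368 = 0.52
a = 1932.4 − 0.52(2520) = 1932.4 − 1310.4 = 622
C = 622 + 0.52(8350) = 4964
S = 8350 − 4964 = 3386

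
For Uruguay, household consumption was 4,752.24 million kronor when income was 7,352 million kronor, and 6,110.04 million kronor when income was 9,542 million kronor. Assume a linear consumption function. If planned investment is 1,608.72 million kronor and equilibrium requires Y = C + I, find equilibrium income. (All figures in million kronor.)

MPC = (6110.04 − 4752.24)/(9542 − 7352) = 1357.8/2190 = 0.62
a = 4752.24 − 0.62(7352) = 194
Equilibrium: Y = 194 + 0.62Y + 1608.72
0.38Y = 1802.72, so Y = 1802.72/0.38 = 4744

Y = 4744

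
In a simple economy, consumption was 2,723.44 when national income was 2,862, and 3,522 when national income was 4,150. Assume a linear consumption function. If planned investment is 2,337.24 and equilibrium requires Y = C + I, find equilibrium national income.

Y = 8648

MPC = (3522 − 2723.44)/(4150 − 2862) = 798.56/1288 = 0.62
a = 2723.44 − 0.62(2862) = 949
Equilibrium: Y = 949 + 0.62Y + 2337.24
0.38Y = 3286.24, so Y = 3286.24/0.38 = 8648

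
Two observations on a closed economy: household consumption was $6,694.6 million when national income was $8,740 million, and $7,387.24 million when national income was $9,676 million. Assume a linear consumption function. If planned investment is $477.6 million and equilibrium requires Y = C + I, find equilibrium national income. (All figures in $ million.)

Y = 2710

MPC = (7387.24 − 6694.6)/(9676 − 8740) = 692.64/936 = 0.74
a = 6694.6 − 0.74(8740) = 227
Equilibrium: Y = 227 + 0.74Y + 477.6
0.26Y = 704.6, so Y = 704.6/0.26 = 2710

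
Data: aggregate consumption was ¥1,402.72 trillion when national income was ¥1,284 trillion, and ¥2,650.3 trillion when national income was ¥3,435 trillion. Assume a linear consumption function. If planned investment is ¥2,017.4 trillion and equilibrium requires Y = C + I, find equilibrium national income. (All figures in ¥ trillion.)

Y = 6370

MPC = (2650.3 − 1402.72)/(3435 − 1284) = 1247.58/2151 = 0.58
a = 1402.72 − 0.58(1284) = 658
Equilibrium: Y = 658 + 0.58Y + 2017.4
0.42Y = 2675.4, so Y = 2675.4/0.42 = 6370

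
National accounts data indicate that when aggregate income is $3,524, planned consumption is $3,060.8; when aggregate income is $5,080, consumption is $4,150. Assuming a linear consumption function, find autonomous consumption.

a = 594

MPC = ΔC/ΔY = (4150 − 3060.8)/(5080 − 3524) = 1089.2/1556 = 0.7
a = C − MPC·Y = 3060.8 − 0.7(3524) = 3060.8 − 2466.8 = 594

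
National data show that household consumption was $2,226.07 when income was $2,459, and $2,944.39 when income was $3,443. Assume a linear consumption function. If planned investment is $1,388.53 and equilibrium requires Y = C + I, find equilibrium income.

MPC = (2944.39 − 2226.07)/(3443 − 2459) = 718.32/984 = 0.73
a = 2226.07 − 0.73(2459) = 431
Equilibrium: Y = 431 + 0.73Y + 1388.53
0.27Y = 1819.53, so Y = 1819.53/0.27 = 6739

Y = 6739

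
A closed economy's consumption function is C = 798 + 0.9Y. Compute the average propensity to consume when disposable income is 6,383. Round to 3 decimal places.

APC = 1.025

C = 798 + 0.9(6383) = 6542.7
APC = C/Y = 6542.7/6383 = 1.025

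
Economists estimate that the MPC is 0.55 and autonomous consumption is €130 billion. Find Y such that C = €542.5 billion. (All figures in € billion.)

Y = 750

130 + 0.55Y = 542.5
0.55Y = 412.5, so Y = 412.5/0.55 = 750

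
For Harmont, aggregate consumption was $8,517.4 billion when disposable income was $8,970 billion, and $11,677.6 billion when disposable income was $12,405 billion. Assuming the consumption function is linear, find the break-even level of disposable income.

MPC = (11677.6 − 8517.4)/(12405 − 8970) = 3160.2/3435 = 0.92
a = 8517.4 − 0.92(8970) = 8517.4 − 8252.4 = 265
Break-even: Y = a/(1−MPC) = 265/0.08 = 3312.5

Y = 3312.5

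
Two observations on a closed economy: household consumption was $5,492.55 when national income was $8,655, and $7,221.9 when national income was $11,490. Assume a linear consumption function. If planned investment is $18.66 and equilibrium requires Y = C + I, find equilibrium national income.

Y = 594

MPC = (7221.9 − 5492.55)/(11490 − 8655) = 1729.35/2835 = 0.61
a = 5492.55 − 0.61(8655) = 213
Equilibrium: Y = 213 + 0.61Y + 18.66
0.39Y = 231.66, so Y = 231.66/0.39 = 594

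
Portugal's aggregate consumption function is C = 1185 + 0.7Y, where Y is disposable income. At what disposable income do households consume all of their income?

Y = 3950

At break-even, C = Y: 1185 + 0.7Y = Y
0.3Y = 1185, so Y = 1185/0.3 = 3950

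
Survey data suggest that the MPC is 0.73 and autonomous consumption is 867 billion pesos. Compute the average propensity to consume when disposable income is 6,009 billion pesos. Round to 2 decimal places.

APC = 0.87

C = 867 + 0.73(6009) = 5253.57
APC = C/Y = 5253.57/6009 = 0.87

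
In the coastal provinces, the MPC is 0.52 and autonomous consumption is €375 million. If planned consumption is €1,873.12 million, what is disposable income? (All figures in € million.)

375 + 0.52Y = 1873.12
0.52Y = 1498.12, so Y = 1498.12/0.52 = 2881

Y = 2881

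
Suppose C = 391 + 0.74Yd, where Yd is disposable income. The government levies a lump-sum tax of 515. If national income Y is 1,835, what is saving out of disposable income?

S = -47.8

Yd = Y − T = 1835 − 515 = 1320
C = 391 + 0.74(1320) = 391 + 976.8 = 1367.8
S = Yd − C = 1320 − 1367.8 = -47.8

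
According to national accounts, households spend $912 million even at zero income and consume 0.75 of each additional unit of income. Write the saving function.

S = -912 + 0.25Y

S = Y − C = Y − (912 + 0.75Y) = -912 + (1 − 0.75)Y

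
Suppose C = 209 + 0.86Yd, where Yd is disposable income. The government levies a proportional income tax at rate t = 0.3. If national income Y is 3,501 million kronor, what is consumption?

C = 2316.602

Yd = (1 − 0.3)(3501) = 0.7(3501) = 2450.7
C = 209 + 0.86(2450.7) = 209 + 2107.602 = 2316.602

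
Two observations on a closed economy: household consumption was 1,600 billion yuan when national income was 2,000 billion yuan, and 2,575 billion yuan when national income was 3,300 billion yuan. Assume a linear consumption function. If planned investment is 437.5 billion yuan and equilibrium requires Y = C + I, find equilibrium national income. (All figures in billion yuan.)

Y = 2150

MPC = (2575 − 1600)/(3300 − 2000) = 975/1300 = 0.75
a = 1600 − 0.75(2000) = 100
Equilibrium: Y = 100 + 0.75Y + 437.5
0.25Y = 537.5, so Y = 537.5/0.25 = 2150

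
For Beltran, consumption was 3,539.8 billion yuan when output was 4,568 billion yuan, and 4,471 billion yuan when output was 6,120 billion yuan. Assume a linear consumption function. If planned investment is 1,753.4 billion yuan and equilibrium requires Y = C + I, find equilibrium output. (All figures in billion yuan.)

Y = 6381

MPC = (4471 − 3539.8)/(6120 − 4568) = 931.2/1552 = 0.6
a = 3539.8 − 0.6(4568) = 799
Equilibrium: Y = 799 + 0.6Y + 1753.4
0.4Y = 2552.4, so Y = 2552.4/0.4 = 6381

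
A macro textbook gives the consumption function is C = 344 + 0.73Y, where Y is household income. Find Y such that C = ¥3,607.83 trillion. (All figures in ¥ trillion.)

Y = 4471

344 + 0.73Y = 3607.83
0.73Y = 3263.83, so Y = 3263.83/0.73 = 4471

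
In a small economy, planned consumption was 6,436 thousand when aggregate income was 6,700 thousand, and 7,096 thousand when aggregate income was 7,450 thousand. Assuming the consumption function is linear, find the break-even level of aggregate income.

MPC = (7096 − 6436)/(7450 − 6700) = 660/750 = 0.88
a = 6436 − 0.88(6700) = 6436 − 5896 = 540
Break-even: Y = a/(1−MPC) = 540/0.12 = 4500

Y = 4500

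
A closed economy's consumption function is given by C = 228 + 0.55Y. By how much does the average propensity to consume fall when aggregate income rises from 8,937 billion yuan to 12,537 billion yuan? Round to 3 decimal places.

ΔAPC = 0.007

At Y = 8937: C = 228 + 0.55(8937) = 5143.35, APC = 5143.35/8937 = 0.5755
At Y = 12537: C = 7123.35, APC = 7123.35/12537 = 0.5682
Fall in APC = 0.5755 − 0.5682 = 0.0073 ≈ 0.007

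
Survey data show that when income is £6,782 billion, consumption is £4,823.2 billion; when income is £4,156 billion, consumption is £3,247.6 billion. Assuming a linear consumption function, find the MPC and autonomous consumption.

MPC = 0.6; a = 754

MPC = ΔC/ΔY = (4823.2 − 3247.6)/(6782 − 4156) = 1575.6/2626 = 0.6
a = C − MPC·Y = 3247.6 − 0.6(4156) = 3247.6 − 2493.6 = 754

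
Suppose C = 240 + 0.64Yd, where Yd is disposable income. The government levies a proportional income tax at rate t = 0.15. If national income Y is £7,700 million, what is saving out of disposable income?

S = 2116.2

Yd = (1 − 0.15)(7700) = 0.85(7700) = 6545
C = 240 + 0.64(6545) = 240 + 4188.8 = 4428.8
S = Yd − C = 6545 − 4428.8 = 2116.2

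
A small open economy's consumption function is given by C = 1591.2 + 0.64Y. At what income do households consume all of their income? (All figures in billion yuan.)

Y = 4420

At break-even, C = Y: 1591.2 + 0.64Y = Y
0.36Y = 1591.2, so Y = 1591.2/0.36 = 4420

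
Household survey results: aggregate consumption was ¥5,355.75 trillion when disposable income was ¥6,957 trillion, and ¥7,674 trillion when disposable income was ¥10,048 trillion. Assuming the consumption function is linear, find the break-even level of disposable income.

Y = 552

MPC = (7674 − 5355.75)/(10048 − 6957) = 2318.25/3091 = 0.75
a = 5355.75 − 0.75(6957) = 5355.75 − 5217.75 = 138
Break-even: Y = a/(1−MPC) = 138/0.25 = 552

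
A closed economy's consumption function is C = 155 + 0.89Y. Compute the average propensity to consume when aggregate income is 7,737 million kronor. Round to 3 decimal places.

C = 155 + 0.89(7737) = 7040.93
APC = C/Y = 7040.93/7737 = 0.910

APC = 0.910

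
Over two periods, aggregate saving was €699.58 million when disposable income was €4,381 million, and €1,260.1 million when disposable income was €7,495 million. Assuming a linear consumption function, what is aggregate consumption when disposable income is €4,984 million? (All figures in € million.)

C = 4175.88

MPS = ΔS/ΔY = (1260.1 − 699.58)/(7495 − 4381) = 560.52/3114 = 0.18
MPC = 1 − MPS = 0.82
Autonomous saving = 699.58 − 0.18(4381) = -89, so a = 89
C = 89 + 0.82(4984) = 89 + 4086.88 = 4175.88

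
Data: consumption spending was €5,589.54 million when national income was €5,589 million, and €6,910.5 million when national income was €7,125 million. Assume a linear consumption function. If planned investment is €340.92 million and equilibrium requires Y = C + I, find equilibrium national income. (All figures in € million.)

MPC = (6910.5 − 5589.54)/(7125 − 5589) = 1320.96/1536 = 0.86
a = 5589.54 − 0.86(5589) = 783
Equilibrium: Y = 783 + 0.86Y + 340.92
0.14Y = 1123.92, so Y = 1123.92/0.14 = 8028

Y = 8028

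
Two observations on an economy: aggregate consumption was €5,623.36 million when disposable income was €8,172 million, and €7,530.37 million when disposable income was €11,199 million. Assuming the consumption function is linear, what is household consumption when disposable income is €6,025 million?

C = 4270.75

MPC = (7530.37 − 5623.36)/(11199 − 8172) = 1907.01/3027 = 0.63
a = 5623.36 − 0.63(8172) = 5623.36 − 5148.36 = 475
C = 475 + 0.63(6025) = 475 + 3795.75 = 4270.75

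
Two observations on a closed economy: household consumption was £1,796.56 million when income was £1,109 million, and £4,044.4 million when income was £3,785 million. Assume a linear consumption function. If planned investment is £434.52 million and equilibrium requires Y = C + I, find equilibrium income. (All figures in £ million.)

Y = 8122

MPC = (4044.4 − 1796.56)/(3785 − 1109) = 2247.84/2676 = 0.84
a = 1796.56 − 0.84(1109) = 865
Equilibrium: Y = 865 + 0.84Y + 434.52
0.16Y = 1299.52, so Y = 1299.52/0.16 = 8122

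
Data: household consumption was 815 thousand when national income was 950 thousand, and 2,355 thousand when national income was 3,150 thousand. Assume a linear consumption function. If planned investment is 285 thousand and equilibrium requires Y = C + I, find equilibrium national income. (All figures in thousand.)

Y = 1450

MPC = (2355 − 815)/(3150 − 950) = 1540/2200 = 0.7
a = 815 − 0.7(950) = 150
Equilibrium: Y = 150 + 0.7Y + 285
0.3Y = 435, so Y = 435/0.3 = 1450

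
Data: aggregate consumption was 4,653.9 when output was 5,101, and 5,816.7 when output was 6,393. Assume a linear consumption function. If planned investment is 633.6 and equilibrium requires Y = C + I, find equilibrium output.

MPC = (5816.7 − 4653.9)/(6393 − 5101) = 1162.8/1292 = 0.9
a = 4653.9 − 0.9(5101) = 63
Equilibrium: Y = 63 + 0.9Y + 633.6
0.1Y = 696.6, so Y = 696.6/0.1 = 6966

Y = 6966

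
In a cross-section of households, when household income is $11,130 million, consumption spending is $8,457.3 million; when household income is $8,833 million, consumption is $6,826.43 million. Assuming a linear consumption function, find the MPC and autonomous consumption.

MPC = 0.71; a = 555

MPC = ΔC/ΔY = (8457.3 − 6826.43)/(11130 − 8833) = 1630.87/2297 = 0.71
a = C − MPC·Y = 6826.43 − 0.71(8833) = 6826.43 − 6271.43 = 555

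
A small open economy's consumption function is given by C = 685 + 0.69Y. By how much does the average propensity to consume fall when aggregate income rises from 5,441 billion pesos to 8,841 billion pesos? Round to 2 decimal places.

ΔAPC = 0.05

At Y = 5441: C = 685 + 0.69(5441) = 4439.29, APC = 4439.29/5441 = 0.816
At Y = 8841: C = 6785.29, APC = 6785.29/8841 = 0.767
Fall in APC = 0.816 − 0.767 = 0.049 ≈ 0.05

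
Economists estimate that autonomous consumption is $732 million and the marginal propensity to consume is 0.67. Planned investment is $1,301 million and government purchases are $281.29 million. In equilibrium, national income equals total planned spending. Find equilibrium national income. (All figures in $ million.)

Y = 7013

Y = C + I + G = 732 + 0.67Y + 1301 + 281.29
Y − 0.67Y = 2314.29
0.33Y = 2314.29, so Y = 2314.29/0.33 = 7013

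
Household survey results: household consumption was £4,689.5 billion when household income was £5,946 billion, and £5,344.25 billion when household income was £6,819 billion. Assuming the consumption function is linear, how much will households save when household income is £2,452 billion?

S = 383

MPC = (5344.25 − 4689.5)/(6819 − 5946) = 654.75/873 = 0.75
a = 4689.5 − 0.75(5946) = 4689.5 − 4459.5 = 230
C = 230 + 0.75(2452) = 2069
S = 2452 − 2069 = 383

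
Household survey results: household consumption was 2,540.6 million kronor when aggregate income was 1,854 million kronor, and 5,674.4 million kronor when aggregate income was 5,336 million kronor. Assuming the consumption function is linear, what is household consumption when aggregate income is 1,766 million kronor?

C = 2461.4

MPC = (5674.4 − 2540.6)/(5336 − 1854) = 3133.8/3482 = 0.9
a = 2540.6 − 0.9(1854) = 2540.6 − 1668.6 = 872
C = 872 + 0.9(1766) = 872 + 1589.4 = 2461.4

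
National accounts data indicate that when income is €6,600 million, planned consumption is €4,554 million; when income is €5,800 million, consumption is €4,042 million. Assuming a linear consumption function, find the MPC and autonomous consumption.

MPC = ΔC/ΔY = (4554 − 4042)/(6600 − 5800) = 512/800 = 0.64
a = C − MPC·Y = 4042 − 0.64(5800) = 4042 − 3712 = 330

MPC = 0.64; a = 330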